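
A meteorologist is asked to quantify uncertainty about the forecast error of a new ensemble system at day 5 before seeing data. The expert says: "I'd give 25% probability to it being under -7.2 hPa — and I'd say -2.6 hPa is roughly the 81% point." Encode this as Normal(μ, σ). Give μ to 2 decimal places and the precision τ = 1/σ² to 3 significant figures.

μ = -5.20, τ = 0.114

The p-quantile of Normal(μ,σ) is μ + z_p·σ, with z_{0.25} = -0.6745 and z_{0.81} = 0.8779.
Eliminate σ: μ = (z₂·x₁ − z₁·x₂)/(z₂ − z₁) = (0.8779·-7.2 − (-0.6745)·-2.6)/1.552 = -5.20.
Then σ = (x₂ − x₁)/(z₂ − z₁) = (-2.6 − -7.2)/1.552 = 2.96.
Precision τ = 1/σ² = 1/2.963² = 0.114.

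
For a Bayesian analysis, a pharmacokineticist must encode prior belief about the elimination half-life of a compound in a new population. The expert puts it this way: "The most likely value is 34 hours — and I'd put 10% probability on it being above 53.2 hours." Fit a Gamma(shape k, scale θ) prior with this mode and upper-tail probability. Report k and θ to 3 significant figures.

k ≈ 10.3, θ ≈ 3.64

Gamma(k,θ) with k>1 has mode (k−1)θ, so θ = 34/(k−1).
Need P(X < 53.2) = 0.9 with θ tied to k this way. Start at k = 2, θ = 34: P(X<53.2) ≈ 0.464.
Too low — raise k to concentrate. Iterating converges to k ≈ 10.3.
Then θ = 34/(10.3−1) ≈ 3.64.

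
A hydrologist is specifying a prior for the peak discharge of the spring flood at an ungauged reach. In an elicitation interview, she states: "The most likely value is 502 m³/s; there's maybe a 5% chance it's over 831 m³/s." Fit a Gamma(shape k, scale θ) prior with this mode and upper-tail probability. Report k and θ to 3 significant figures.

Gamma(k,θ) with k>1 has mode (k−1)θ, so θ = 502/(k−1).
Need P(X < 831) = 0.95 with θ tied to k this way. Start at k = 2, θ = 502: P(X<831) ≈ 0.493.
Too low — raise k to concentrate. Iterating converges to k ≈ 12.
Then θ = 502/(12−1) ≈ 45.7.

k ≈ 12, θ ≈ 45.7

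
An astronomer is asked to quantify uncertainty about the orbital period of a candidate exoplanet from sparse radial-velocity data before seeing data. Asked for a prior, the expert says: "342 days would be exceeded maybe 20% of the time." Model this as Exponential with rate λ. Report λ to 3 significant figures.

P(T > 342.0) = e^(−λ·342.0) = 0.2, so λ = −ln(0.2)/342.0 = 0.00471.

λ ≈ 0.00471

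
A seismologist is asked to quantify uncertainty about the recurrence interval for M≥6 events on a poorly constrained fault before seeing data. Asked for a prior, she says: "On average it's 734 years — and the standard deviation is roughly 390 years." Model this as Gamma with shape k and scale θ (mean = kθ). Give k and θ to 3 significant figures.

k ≈ 3.54, θ ≈ 207

For Gamma(k, scale θ): mean = kθ, variance = kθ², so CV = 1/√k.
CV = SD/mean = 390/734 = 0.5313, hence k = 1/CV² = 3.54.
Then θ = mean/k = 734/3.54 = 207.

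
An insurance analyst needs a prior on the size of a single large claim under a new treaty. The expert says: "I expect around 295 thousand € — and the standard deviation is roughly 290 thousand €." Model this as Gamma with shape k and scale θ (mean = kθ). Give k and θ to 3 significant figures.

For Gamma(k, scale θ): mean = kθ, variance = kθ², so CV = 1/√k.
CV = SD/mean = 290/295 = 0.9831, hence k = 1/CV² = 1.03.
Then θ = mean/k = 295/1.03 = 285.

k ≈ 1.03, θ ≈ 285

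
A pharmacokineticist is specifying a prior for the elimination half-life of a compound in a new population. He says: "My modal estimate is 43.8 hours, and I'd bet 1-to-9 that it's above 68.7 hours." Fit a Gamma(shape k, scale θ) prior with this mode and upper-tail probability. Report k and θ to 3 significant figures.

Gamma(k,θ) with k>1 has mode (k−1)θ, so θ = 43.8/(k−1).
Need P(X < 68.7) = 0.9 with θ tied to k this way. Start at k = 2, θ = 43.8: P(X<68.7) ≈ 0.465.
Too low — raise k to concentrate. Iterating converges to k ≈ 10.2.
Then θ = 43.8/(10.2−1) ≈ 4.74.

k ≈ 10.2, θ ≈ 4.74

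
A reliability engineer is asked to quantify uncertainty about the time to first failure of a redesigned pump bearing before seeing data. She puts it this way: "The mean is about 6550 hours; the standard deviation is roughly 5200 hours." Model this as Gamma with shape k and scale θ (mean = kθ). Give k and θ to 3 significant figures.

k ≈ 1.59, θ ≈ 4130

For Gamma(k, scale θ): mean = kθ, variance = kθ², so CV = 1/√k.
CV = SD/mean = 5200/6550 = 0.7939, hence k = 1/CV² = 1.59.
Then θ = mean/k = 6550/1.59 = 4130.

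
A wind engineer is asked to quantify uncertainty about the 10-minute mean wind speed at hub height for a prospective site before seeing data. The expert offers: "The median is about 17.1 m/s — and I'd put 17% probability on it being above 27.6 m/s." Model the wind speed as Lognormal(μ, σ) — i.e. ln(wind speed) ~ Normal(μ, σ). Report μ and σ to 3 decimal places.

If T ~ Lognormal(μ,σ) then ln T ~ Normal(μ,σ), so the p-quantile of ln T is μ + z_p·σ.
ln(17.1) = 2.839 and ln(27.6) = 3.318; z_{0.5} = 0, z_{0.83} = 0.9542.
σ = (3.318 − 2.839)/(0.9542 − (0)) = 0.502.
μ = 2.839 − (0)·0.502 = 2.839.

μ ≈ 2.839, σ ≈ 0.502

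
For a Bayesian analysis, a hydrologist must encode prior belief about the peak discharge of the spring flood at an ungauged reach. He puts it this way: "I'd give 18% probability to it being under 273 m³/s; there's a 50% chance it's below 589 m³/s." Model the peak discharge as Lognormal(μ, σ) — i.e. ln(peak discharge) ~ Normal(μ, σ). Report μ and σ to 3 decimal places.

μ ≈ 6.378, σ ≈ 0.840

If T ~ Lognormal(μ,σ) then ln T ~ Normal(μ,σ), so the p-quantile of ln T is μ + z_p·σ.
ln(273) = 5.609 and ln(589) = 6.378; z_{0.18} = -0.9154, z_{0.5} = 0.
σ = (6.378 − 5.609)/(0 − (-0.9154)) = 0.840.
μ = 5.609 − (-0.9154)·0.840 = 6.378.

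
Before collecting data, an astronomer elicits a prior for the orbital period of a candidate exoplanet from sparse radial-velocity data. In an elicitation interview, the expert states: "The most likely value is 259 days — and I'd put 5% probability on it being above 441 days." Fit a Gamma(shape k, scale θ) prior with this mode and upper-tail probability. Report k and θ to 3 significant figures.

k ≈ 10.9, θ ≈ 26.3

Gamma(k,θ) with k>1 has mode (k−1)θ, so θ = 259/(k−1).
Need P(X < 441) = 0.95 with θ tied to k this way. Start at k = 2, θ = 259: P(X<441) ≈ 0.508.
Too low — raise k to concentrate. Iterating converges to k ≈ 10.9.
Then θ = 259/(10.9−1) ≈ 26.3.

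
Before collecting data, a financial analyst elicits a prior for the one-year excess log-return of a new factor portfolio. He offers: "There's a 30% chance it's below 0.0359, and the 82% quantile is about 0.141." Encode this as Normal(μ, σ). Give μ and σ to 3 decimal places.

μ = 0.074, σ = 0.073

For Normal(μ,σ), the p-quantile is μ + z_p·σ. Here z_{0.3} = -0.5244, z_{0.82} = 0.9154.
So 0.0359 = μ − 0.5244σ and 0.141 = μ + 0.9154σ.
Subtracting: σ = (0.141 − 0.0359)/(0.9154 − (-0.5244)) = 0.073.
Then μ = 0.0359 − (-0.5244)·0.073 = 0.074.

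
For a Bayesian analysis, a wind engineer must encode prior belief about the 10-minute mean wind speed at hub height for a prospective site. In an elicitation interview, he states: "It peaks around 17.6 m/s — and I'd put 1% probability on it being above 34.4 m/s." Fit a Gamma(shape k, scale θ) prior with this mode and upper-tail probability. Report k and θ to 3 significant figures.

Gamma(k,θ) with k>1 has mode (k−1)θ, so θ = 17.6/(k−1).
Need P(X < 34.4) = 0.99 with θ tied to k this way. Start at k = 2, θ = 17.6: P(X<34.4) ≈ 0.582.
Too low — raise k to concentrate. Iterating converges to k ≈ 12.
Then θ = 17.6/(12−1) ≈ 1.6.

k ≈ 12, θ ≈ 1.6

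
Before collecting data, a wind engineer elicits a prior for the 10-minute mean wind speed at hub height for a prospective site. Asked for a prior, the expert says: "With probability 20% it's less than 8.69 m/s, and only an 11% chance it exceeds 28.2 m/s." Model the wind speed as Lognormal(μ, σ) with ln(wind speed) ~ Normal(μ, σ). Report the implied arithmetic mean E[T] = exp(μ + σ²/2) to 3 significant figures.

If T ~ Lognormal(μ,σ) then ln T ~ Normal(μ,σ), so the p-quantile of ln T is μ + z_p·σ.
ln(8.69) = 2.162 and ln(28.2) = 3.339; z_{0.2} = -0.8416, z_{0.89} = 1.227.
σ = (3.339 − 2.162)/(1.227 − (-0.8416)) = 0.569.
μ = 2.162 − (-0.8416)·0.569 = 2.641.
E[T] = exp(μ + σ²/2) = exp(2.641 + 0.1620) = 16.5 m/s.

E[T] ≈ 16.5 m/s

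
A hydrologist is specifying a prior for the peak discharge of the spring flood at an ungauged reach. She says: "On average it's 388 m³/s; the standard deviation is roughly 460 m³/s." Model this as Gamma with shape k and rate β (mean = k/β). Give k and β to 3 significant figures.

k ≈ 0.711, β ≈ 0.00183

For Gamma(k, rate β): mean = k/β, variance = k/β², so CV = 1/√k.
CV = SD/mean = 460/388 = 1.186, hence k = 1/CV² = 0.711.
Then β = k/mean = 0.711/388 = 0.00183.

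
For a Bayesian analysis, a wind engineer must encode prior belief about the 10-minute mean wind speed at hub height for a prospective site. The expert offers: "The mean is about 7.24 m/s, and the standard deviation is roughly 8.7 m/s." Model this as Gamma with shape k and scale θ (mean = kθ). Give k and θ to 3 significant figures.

For Gamma(k, scale θ): mean = kθ, variance = kθ², so CV = 1/√k.
CV = SD/mean = 8.7/7.24 = 1.202, hence k = 1/CV² = 0.693.
Then θ = mean/k = 7.24/0.693 = 10.5.

k ≈ 0.693, θ ≈ 10.5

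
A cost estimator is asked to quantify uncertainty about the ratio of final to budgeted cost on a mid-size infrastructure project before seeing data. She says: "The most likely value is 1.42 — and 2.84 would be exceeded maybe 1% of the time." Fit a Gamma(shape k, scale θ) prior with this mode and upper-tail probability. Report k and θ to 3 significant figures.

k ≈ 11.2, θ ≈ 0.139

Gamma(k,θ) with k>1 has mode (k−1)θ, so θ = 1.42/(k−1).
Need P(X < 2.84) = 0.99 with θ tied to k this way. Start at k = 2, θ = 1.42: P(X<2.84) ≈ 0.594.
Too low — raise k to concentrate. Iterating converges to k ≈ 11.2.
Then θ = 1.42/(11.2−1) ≈ 0.139.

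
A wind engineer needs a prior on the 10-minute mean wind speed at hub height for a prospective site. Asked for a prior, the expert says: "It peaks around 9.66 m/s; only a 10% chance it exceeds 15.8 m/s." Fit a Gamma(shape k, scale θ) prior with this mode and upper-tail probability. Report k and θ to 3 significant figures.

k ≈ 8.78, θ ≈ 1.24

Gamma(k,θ) with k>1 has mode (k−1)θ, so θ = 9.66/(k−1).
Need P(X < 15.8) = 0.9 with θ tied to k this way. Start at k = 2, θ = 9.66: P(X<15.8) ≈ 0.486.
Too low — raise k to concentrate. Iterating converges to k ≈ 8.78.
Then θ = 9.66/(8.78−1) ≈ 1.24.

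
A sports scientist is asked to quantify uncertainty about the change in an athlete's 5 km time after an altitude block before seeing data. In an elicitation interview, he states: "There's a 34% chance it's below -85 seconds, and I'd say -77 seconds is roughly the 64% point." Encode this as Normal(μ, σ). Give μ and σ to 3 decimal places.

μ = -80.720, σ = 10.377

For Normal(μ,σ), the p-quantile is μ + z_p·σ. Here z_{0.34} = -0.4125, z_{0.64} = 0.3585.
So -85 = μ − 0.4125σ and -77 = μ + 0.3585σ.
Subtracting: σ = (-77 − -85)/(0.3585 − (-0.4125)) = 10.377.
Then μ = -85 − (-0.4125)·10.377 = -80.720.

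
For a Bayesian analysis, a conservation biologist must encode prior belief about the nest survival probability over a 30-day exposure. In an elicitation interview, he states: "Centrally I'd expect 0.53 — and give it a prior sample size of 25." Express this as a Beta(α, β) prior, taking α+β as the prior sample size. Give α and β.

Under the effective-sample-size interpretation, Beta(α, β) has prior mean α/(α+β) and prior sample size α+β.
So α+β = 25 and α/(α+β) = 0.53, giving α = 0.53·25 = 13.25 and β = 25 − 13.25 = 11.75.

α = 13.25, β = 11.75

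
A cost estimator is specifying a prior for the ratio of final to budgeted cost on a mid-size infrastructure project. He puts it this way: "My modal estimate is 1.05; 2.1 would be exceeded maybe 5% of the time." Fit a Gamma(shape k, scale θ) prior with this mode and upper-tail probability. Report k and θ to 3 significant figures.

Gamma(k,θ) with k>1 has mode (k−1)θ, so θ = 1.05/(k−1).
Need P(X < 2.1) = 0.95 with θ tied to k this way. Start at k = 2, θ = 1.05: P(X<2.1) ≈ 0.594.
Too low — raise k to concentrate. Iterating converges to k ≈ 6.77.
Then θ = 1.05/(6.77−1) ≈ 0.182.

k ≈ 6.77, θ ≈ 0.182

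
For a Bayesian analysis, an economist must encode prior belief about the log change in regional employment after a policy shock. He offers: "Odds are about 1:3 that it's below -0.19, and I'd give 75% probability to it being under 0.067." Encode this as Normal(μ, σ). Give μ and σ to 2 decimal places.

The p-quantile of Normal(μ,σ) is μ + z_p·σ, with z_{0.25} = -0.6745 and z_{0.75} = 0.6745.
Eliminate σ: μ = (z₂·x₁ − z₁·x₂)/(z₂ − z₁) = (0.6745·-0.19 − (-0.6745)·0.067)/1.349 = -0.06.
Then σ = (x₂ − x₁)/(z₂ − z₁) = (0.067 − -0.19)/1.349 = 0.19.

μ = -0.06, σ = 0.19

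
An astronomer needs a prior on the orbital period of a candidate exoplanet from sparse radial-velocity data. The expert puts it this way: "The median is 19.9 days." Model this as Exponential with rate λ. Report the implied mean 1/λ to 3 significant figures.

mean ≈ 28.7 days

Exponential median = ln 2 / λ, so λ = ln 2 / 19.9 = 0.0348.
Mean = 1/λ = 28.7 days.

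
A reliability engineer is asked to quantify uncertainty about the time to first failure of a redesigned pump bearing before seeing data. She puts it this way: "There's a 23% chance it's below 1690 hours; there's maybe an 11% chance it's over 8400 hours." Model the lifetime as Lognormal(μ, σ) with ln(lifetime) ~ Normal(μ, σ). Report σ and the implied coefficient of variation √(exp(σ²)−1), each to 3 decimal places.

σ ≈ 0.816, CV ≈ 0.973

If T ~ Lognormal(μ,σ) then ln T ~ Normal(μ,σ), so the p-quantile of ln T is μ + z_p·σ.
ln(1690) = 7.432 and ln(8400) = 9.036; z_{0.23} = -0.7388, z_{0.89} = 1.227.
σ = (9.036 − 7.432)/(1.227 − (-0.7388)) = 0.816.
μ = 7.432 − (-0.7388)·0.816 = 8.035.
CV = √(exp(σ²)−1) = √(exp(0.6657)−1) = 0.973.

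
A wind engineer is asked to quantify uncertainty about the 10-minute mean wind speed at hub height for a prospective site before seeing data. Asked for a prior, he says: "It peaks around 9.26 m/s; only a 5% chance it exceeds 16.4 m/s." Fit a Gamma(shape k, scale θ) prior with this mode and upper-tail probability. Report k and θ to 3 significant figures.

Gamma(k,θ) with k>1 has mode (k−1)θ, so θ = 9.26/(k−1).
Need P(X < 16.4) = 0.95 with θ tied to k this way. Start at k = 2, θ = 9.26: P(X<16.4) ≈ 0.528.
Too low — raise k to concentrate. Iterating converges to k ≈ 9.54.
Then θ = 9.26/(9.54−1) ≈ 1.08.

k ≈ 9.54, θ ≈ 1.08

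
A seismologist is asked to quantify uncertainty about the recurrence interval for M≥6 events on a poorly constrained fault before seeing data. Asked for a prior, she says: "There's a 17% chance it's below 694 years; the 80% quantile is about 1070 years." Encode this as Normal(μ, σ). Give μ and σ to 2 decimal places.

μ = 893.78, σ = 209.38

For Normal(μ,σ), the p-quantile is μ + z_p·σ. Here z_{0.17} = -0.9542, z_{0.8} = 0.8416.
So 694 = μ − 0.9542σ and 1070 = μ + 0.8416σ.
Subtracting: σ = (1070 − 694)/(0.8416 − (-0.9542)) = 209.38.
Then μ = 694 − (-0.9542)·209.38 = 893.78.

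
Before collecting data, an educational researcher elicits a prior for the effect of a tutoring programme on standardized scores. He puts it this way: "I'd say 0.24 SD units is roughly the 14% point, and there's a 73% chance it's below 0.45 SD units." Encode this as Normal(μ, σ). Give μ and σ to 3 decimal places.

μ = 0.374, σ = 0.124

For Normal(μ,σ), the p-quantile is μ + z_p·σ. Here z_{0.14} = -1.08, z_{0.73} = 0.6128.
So 0.24 = μ − 1.08σ and 0.45 = μ + 0.6128σ.
Subtracting: σ = (0.45 − 0.24)/(0.6128 − (-1.08)) = 0.124.
Then μ = 0.24 − (-1.08)·0.124 = 0.374.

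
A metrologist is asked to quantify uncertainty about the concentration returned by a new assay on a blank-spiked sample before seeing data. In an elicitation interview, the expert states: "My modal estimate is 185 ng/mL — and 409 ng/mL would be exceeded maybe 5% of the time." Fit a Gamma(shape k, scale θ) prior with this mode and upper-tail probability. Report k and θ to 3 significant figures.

Gamma(k,θ) with k>1 has mode (k−1)θ, so θ = 185/(k−1).
Need P(X < 409) = 0.95 with θ tied to k this way. Start at k = 2, θ = 185: P(X<409) ≈ 0.648.
Too low — raise k to concentrate. Iterating converges to k ≈ 5.37.
Then θ = 185/(5.37−1) ≈ 42.3.

k ≈ 5.37, θ ≈ 42.3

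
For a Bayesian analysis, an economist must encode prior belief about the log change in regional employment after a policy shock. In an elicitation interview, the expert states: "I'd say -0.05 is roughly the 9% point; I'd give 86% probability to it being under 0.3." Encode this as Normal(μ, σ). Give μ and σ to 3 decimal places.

For Normal(μ,σ), the p-quantile is μ + z_p·σ. Here z_{0.09} = -1.341, z_{0.86} = 1.08.
So -0.05 = μ − 1.341σ and 0.3 = μ + 1.08σ.
Subtracting: σ = (0.3 − -0.05)/(1.08 − (-1.341)) = 0.145.
Then μ = -0.05 − (-1.341)·0.145 = 0.144.

μ = 0.144, σ = 0.145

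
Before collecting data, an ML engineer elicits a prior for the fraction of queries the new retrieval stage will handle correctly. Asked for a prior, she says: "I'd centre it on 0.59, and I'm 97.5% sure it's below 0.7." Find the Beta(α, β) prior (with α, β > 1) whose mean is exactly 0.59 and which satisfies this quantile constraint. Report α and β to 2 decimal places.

With mean 0.59 fixed, write α = 0.59s, β = 0.41s where s = α+β.
Need P(θ < 0.7) = 0.975 under Beta(0.59s, 0.41s). Normal approximation: (q−m)/√(m(1−m)/s) ≈ z_{0.975} = 1.96, so s ≈ 0.59·0.41·(1.96)²/(0.7−0.59)² = 76.8.
At s = 76.8: P(θ<0.7) ≈ 0.978. Adjusting to match 0.975 gives s ≈ 72.13.
So α = 0.59·72.13 ≈ 42.56, β = 0.41·72.13 ≈ 29.57.

α ≈ 42.56, β ≈ 29.57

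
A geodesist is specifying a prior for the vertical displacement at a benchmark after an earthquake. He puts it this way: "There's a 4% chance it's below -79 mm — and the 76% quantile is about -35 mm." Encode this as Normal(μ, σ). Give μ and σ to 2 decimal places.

The p-quantile of Normal(μ,σ) is μ + z_p·σ, with z_{0.04} = -1.751 and z_{0.76} = 0.7063.
Eliminate σ: μ = (z₂·x₁ − z₁·x₂)/(z₂ − z₁) = (0.7063·-79 − (-1.751)·-35)/2.457 = -47.65.
Then σ = (x₂ − x₁)/(z₂ − z₁) = (-35 − -79)/2.457 = 17.91.

μ = -47.65, σ = 17.91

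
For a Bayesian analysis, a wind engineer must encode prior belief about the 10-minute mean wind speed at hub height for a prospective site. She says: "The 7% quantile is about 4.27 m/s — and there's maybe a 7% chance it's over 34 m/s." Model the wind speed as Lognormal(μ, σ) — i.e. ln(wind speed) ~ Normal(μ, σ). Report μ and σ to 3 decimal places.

If T ~ Lognormal(μ,σ) then ln T ~ Normal(μ,σ), so the p-quantile of ln T is μ + z_p·σ.
ln(4.27) = 1.452 and ln(34) = 3.526; z_{0.07} = -1.476, z_{0.93} = 1.476.
σ = (3.526 − 1.452)/(1.476 − (-1.476)) = 0.703.
μ = 1.452 − (-1.476)·0.703 = 2.489.

μ ≈ 2.489, σ ≈ 0.703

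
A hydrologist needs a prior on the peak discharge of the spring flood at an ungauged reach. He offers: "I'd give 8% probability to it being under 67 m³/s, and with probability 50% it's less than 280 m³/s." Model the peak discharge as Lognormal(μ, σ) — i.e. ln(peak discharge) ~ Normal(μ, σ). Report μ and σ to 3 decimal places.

μ ≈ 5.635, σ ≈ 1.018

If T ~ Lognormal(μ,σ) then ln T ~ Normal(μ,σ), so the p-quantile of ln T is μ + z_p·σ.
ln(67) = 4.205 and ln(280) = 5.635; z_{0.08} = -1.405, z_{0.5} = 0.
σ = (5.635 − 4.205)/(0 − (-1.405)) = 1.018.
μ = 4.205 − (-1.405)·1.018 = 5.635.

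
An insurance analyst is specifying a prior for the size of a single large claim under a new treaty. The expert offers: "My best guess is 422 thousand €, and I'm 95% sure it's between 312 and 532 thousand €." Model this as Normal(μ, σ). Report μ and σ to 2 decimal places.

μ = 422.00, σ = 56.12

A symmetric 95% interval runs μ ± z·σ with z = 1.96.
Half-width = 110, so σ = 110/1.96 = 56.12.
μ is the stated best guess, 422.00.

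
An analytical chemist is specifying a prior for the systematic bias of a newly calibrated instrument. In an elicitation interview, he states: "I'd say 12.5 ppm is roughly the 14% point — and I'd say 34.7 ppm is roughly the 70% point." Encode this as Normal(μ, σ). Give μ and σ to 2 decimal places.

For Normal(μ,σ), the p-quantile is μ + z_p·σ. Here z_{0.14} = -1.08, z_{0.7} = 0.5244.
So 12.5 = μ − 1.08σ and 34.7 = μ + 0.5244σ.
Subtracting: σ = (34.7 − 12.5)/(0.5244 − (-1.08)) = 13.83.
Then μ = 12.5 − (-1.08)·13.83 = 27.45.

μ = 27.45, σ = 13.83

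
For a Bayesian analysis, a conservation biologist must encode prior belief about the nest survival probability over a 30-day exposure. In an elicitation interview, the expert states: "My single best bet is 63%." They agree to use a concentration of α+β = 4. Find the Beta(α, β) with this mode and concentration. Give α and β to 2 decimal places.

For α,β > 1 the Beta mode is (α−1)/(α+β−2). With α+β = 4, the mode is (α−1)/2.
Set (α−1)/2 = 0.63 → α = 1 + 0.63·2 = 2.26.
β = 4 − α = 1.74.

α = 2.26, β = 1.74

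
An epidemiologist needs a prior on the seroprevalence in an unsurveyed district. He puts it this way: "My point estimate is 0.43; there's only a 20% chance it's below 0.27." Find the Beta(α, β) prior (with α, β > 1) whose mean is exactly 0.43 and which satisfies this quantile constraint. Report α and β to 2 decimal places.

With mean 0.43 fixed, write α = 0.43s, β = 0.57s where s = α+β.
Need P(θ < 0.27) = 0.2 under Beta(0.43s, 0.57s). Normal approximation: (q−m)/√(m(1−m)/s) ≈ z_{0.2} = -0.842, so s ≈ 0.43·0.57·(-0.842)²/(0.27−0.43)² = 6.8.
At s = 6.8: P(θ<0.27) ≈ 0.204. Adjusting to match 0.2 gives s ≈ 7.00.
So α = 0.43·7.00 ≈ 3.01, β = 0.57·7.00 ≈ 3.99.

α ≈ 3.01, β ≈ 3.99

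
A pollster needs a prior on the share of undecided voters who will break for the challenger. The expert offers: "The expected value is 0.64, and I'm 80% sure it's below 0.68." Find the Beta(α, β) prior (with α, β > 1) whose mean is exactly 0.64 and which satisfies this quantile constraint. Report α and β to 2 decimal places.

With mean 0.64 fixed, write α = 0.64s, β = 0.36s where s = α+β.
Need P(θ < 0.68) = 0.8 under Beta(0.64s, 0.36s). Normal approximation: (q−m)/√(m(1−m)/s) ≈ z_{0.8} = 0.842, so s ≈ 0.64·0.36·(0.842)²/(0.68−0.64)² = 102.0.
At s = 102.0: P(θ<0.68) ≈ 0.798. Adjusting to match 0.8 gives s ≈ 103.36.
So α = 0.64·103.36 ≈ 66.15, β = 0.36·103.36 ≈ 37.21.

α ≈ 66.15, β ≈ 37.21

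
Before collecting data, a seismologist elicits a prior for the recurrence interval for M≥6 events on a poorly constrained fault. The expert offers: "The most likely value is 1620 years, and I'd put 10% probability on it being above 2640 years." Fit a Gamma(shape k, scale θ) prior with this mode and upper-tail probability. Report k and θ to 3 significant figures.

Gamma(k,θ) with k>1 has mode (k−1)θ, so θ = 1620/(k−1).
Need P(X < 2640) = 0.9 with θ tied to k this way. Start at k = 2, θ = 1620: P(X<2640) ≈ 0.485.
Too low — raise k to concentrate. Iterating converges to k ≈ 8.9.
Then θ = 1620/(8.9−1) ≈ 205.

k ≈ 8.9, θ ≈ 205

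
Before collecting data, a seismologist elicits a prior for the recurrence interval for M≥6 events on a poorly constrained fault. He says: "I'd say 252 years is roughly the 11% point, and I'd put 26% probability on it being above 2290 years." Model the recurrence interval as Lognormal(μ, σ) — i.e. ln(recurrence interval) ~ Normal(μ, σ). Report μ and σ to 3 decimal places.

If T ~ Lognormal(μ,σ) then ln T ~ Normal(μ,σ), so the p-quantile of ln T is μ + z_p·σ.
ln(252) = 5.529 and ln(2290) = 7.736; z_{0.11} = -1.227, z_{0.74} = 0.6433.
σ = (7.736 − 5.529)/(0.6433 − (-1.227)) = 1.180.
μ = 5.529 − (-1.227)·1.180 = 6.977.

μ ≈ 6.977, σ ≈ 1.180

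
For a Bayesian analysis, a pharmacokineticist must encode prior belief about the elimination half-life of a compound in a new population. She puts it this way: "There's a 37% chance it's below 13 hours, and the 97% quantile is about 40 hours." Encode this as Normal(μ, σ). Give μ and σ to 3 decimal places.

The p-quantile of Normal(μ,σ) is μ + z_p·σ, with z_{0.37} = -0.3319 and z_{0.97} = 1.881.
Eliminate σ: μ = (z₂·x₁ − z₁·x₂)/(z₂ − z₁) = (1.881·13 − (-0.3319)·40)/2.213 = 17.049.
Then σ = (x₂ − x₁)/(z₂ − z₁) = (40 − 13)/2.213 = 12.203.

μ = 17.049, σ = 12.203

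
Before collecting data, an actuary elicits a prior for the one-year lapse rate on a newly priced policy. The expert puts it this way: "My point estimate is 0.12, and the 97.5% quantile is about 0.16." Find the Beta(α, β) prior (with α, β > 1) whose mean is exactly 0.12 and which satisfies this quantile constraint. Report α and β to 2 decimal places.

With mean 0.12 fixed, write α = 0.12s, β = 0.88s where s = α+β.
Need P(θ < 0.16) = 0.975 under Beta(0.12s, 0.88s). Normal approximation: (q−m)/√(m(1−m)/s) ≈ z_{0.975} = 1.96, so s ≈ 0.12·0.88·(1.96)²/(0.16−0.12)² = 253.5.
At s = 253.5: P(θ<0.16) ≈ 0.968. Adjusting to match 0.975 gives s ≈ 286.26.
So α = 0.12·286.26 ≈ 34.35, β = 0.88·286.26 ≈ 251.91.

α ≈ 34.35, β ≈ 251.91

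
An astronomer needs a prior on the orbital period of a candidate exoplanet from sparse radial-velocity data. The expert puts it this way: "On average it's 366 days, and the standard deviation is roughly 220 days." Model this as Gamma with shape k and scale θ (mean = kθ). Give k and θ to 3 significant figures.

k ≈ 2.77, θ ≈ 132

For Gamma(k, scale θ): mean = kθ, variance = kθ², so CV = 1/√k.
CV = SD/mean = 220/366 = 0.6011, hence k = 1/CV² = 2.77.
Then θ = mean/k = 366/2.77 = 132.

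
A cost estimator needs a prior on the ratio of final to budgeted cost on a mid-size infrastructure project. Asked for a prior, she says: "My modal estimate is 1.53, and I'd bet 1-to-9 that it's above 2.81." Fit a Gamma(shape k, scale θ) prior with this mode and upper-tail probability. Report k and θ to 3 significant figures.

Gamma(k,θ) with k>1 has mode (k−1)θ, so θ = 1.53/(k−1).
Need P(X < 2.81) = 0.9 with θ tied to k this way. Start at k = 2, θ = 1.53: P(X<2.81) ≈ 0.548.
Too low — raise k to concentrate. Iterating converges to k ≈ 6.16.
Then θ = 1.53/(6.16−1) ≈ 0.296.

k ≈ 6.16, θ ≈ 0.296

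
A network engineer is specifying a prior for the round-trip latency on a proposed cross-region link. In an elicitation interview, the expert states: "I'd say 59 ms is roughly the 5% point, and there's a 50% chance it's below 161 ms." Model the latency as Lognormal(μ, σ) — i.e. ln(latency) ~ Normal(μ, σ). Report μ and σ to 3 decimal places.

μ ≈ 5.081, σ ≈ 0.610

If T ~ Lognormal(μ,σ) then ln T ~ Normal(μ,σ), so the p-quantile of ln T is μ + z_p·σ.
ln(59) = 4.078 and ln(161) = 5.081; z_{0.05} = -1.645, z_{0.5} = 0.
σ = (5.081 − 4.078)/(0 − (-1.645)) = 0.610.
μ = 4.078 − (-1.645)·0.610 = 5.081.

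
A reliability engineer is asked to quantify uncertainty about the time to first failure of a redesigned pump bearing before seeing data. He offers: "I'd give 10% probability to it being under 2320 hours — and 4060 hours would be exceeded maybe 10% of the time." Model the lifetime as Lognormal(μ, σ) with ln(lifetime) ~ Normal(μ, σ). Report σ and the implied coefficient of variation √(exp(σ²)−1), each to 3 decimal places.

σ ≈ 0.218, CV ≈ 0.221

If T ~ Lognormal(μ,σ) then ln T ~ Normal(μ,σ), so the p-quantile of ln T is μ + z_p·σ.
ln(2320) = 7.749 and ln(4060) = 8.309; z_{0.1} = -1.282, z_{0.9} = 1.282.
σ = (8.309 − 7.749)/(1.282 − (-1.282)) = 0.218.
μ = 7.749 − (-1.282)·0.218 = 8.029.
CV = √(exp(σ²)−1) = √(exp(0.0477)−1) = 0.221.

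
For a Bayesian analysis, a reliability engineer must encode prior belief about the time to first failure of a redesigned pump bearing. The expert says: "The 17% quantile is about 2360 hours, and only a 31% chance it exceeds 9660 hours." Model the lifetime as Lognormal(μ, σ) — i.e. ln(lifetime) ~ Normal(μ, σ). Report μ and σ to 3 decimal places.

μ ≈ 8.694, σ ≈ 0.972

If T ~ Lognormal(μ,σ) then ln T ~ Normal(μ,σ), so the p-quantile of ln T is μ + z_p·σ.
ln(2360) = 7.766 and ln(9660) = 9.176; z_{0.17} = -0.9542, z_{0.69} = 0.4959.
σ = (9.176 − 7.766)/(0.4959 − (-0.9542)) = 0.972.
μ = 7.766 − (-0.9542)·0.972 = 8.694.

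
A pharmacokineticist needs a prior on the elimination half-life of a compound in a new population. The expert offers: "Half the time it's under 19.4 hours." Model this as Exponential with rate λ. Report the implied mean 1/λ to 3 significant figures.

mean ≈ 28 hours

Exponential median = ln 2 / λ, so λ = ln 2 / 19.4 = 0.0357.
Mean = 1/λ = 28 hours.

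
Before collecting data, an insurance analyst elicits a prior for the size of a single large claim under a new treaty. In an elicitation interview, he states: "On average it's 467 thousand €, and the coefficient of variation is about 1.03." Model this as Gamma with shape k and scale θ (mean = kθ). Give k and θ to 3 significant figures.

For Gamma(k, scale θ): mean = kθ, variance = kθ², so CV = 1/√k.
CV = 1.03, hence k = 1/CV² = 0.943.
Then θ = mean/k = 467/0.943 = 495.

k ≈ 0.943, θ ≈ 495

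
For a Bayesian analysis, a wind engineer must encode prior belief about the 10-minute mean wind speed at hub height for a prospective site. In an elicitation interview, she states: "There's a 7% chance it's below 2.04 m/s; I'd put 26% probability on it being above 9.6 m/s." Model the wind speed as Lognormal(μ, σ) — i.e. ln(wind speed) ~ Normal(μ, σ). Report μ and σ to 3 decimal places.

μ ≈ 1.792, σ ≈ 0.731

If T ~ Lognormal(μ,σ) then ln T ~ Normal(μ,σ), so the p-quantile of ln T is μ + z_p·σ.
ln(2.04) = 0.7129 and ln(9.6) = 2.262; z_{0.07} = -1.476, z_{0.74} = 0.6433.
σ = (2.262 − 0.7129)/(0.6433 − (-1.476)) = 0.731.
μ = 0.7129 − (-1.476)·0.731 = 1.792.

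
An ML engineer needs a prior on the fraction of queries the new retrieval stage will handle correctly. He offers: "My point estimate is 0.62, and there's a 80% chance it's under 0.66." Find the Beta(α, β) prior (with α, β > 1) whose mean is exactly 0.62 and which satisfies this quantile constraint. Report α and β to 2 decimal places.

α ≈ 65.41, β ≈ 40.09

With mean 0.62 fixed, write α = 0.62s, β = 0.38s where s = α+β.
Need P(θ < 0.66) = 0.8 under Beta(0.62s, 0.38s). Normal approximation: (q−m)/√(m(1−m)/s) ≈ z_{0.8} = 0.842, so s ≈ 0.62·0.38·(0.842)²/(0.66−0.62)² = 104.3.
At s = 104.3: P(θ<0.66) ≈ 0.799. Adjusting to match 0.8 gives s ≈ 105.51.
So α = 0.62·105.51 ≈ 65.41, β = 0.38·105.51 ≈ 40.09.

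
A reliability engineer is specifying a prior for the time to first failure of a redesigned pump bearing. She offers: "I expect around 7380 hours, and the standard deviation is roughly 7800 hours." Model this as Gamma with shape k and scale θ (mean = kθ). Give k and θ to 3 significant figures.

k ≈ 0.895, θ ≈ 8240

For Gamma(k, scale θ): mean = kθ, variance = kθ², so CV = 1/√k.
CV = SD/mean = 7800/7380 = 1.057, hence k = 1/CV² = 0.895.
Then θ = mean/k = 7380/0.895 = 8240.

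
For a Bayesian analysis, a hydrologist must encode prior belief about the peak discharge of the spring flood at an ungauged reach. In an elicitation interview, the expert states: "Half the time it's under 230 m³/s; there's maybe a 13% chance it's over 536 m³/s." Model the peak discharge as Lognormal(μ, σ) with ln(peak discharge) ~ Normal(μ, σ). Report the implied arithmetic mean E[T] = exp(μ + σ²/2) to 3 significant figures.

If T ~ Lognormal(μ,σ) then ln T ~ Normal(μ,σ), so the p-quantile of ln T is μ + z_p·σ.
ln(230) = 5.438 and ln(536) = 6.284; z_{0.5} = 0, z_{0.87} = 1.126.
σ = (6.284 − 5.438)/(1.126 − (0)) = 0.751.
μ = 5.438 − (0)·0.751 = 5.438.
E[T] = exp(μ + σ²/2) = exp(5.438 + 0.2821) = 305 m³/s.

E[T] ≈ 305 m³/s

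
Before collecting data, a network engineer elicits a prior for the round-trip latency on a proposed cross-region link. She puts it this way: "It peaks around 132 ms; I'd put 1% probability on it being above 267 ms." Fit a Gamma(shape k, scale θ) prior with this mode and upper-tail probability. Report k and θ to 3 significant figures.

k ≈ 10.9, θ ≈ 13.4

Gamma(k,θ) with k>1 has mode (k−1)θ, so θ = 132/(k−1).
Need P(X < 267) = 0.99 with θ tied to k this way. Start at k = 2, θ = 132: P(X<267) ≈ 0.600.
Too low — raise k to concentrate. Iterating converges to k ≈ 10.9.
Then θ = 132/(10.9−1) ≈ 13.4.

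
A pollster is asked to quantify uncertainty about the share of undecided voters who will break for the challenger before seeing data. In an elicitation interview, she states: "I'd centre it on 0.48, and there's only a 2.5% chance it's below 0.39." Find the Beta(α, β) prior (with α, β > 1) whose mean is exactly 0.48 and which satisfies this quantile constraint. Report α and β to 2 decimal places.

α ≈ 55.72, β ≈ 60.36

With mean 0.48 fixed, write α = 0.48s, β = 0.52s where s = α+β.
Need P(θ < 0.39) = 0.025 under Beta(0.48s, 0.52s). Normal approximation: (q−m)/√(m(1−m)/s) ≈ z_{0.025} = -1.96, so s ≈ 0.48·0.52·(-1.96)²/(0.39−0.48)² = 118.4.
At s = 118.4: P(θ<0.39) ≈ 0.024. Adjusting to match 0.025 gives s ≈ 116.08.
So α = 0.48·116.08 ≈ 55.72, β = 0.52·116.08 ≈ 60.36.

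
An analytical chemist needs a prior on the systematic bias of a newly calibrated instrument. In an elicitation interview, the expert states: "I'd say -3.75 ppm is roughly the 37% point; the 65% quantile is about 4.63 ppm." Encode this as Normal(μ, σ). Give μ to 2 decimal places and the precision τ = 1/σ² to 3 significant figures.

μ = 0.13, τ = 0.00732

The p-quantile of Normal(μ,σ) is μ + z_p·σ, with z_{0.37} = -0.3319 and z_{0.65} = 0.3853.
Eliminate σ: μ = (z₂·x₁ − z₁·x₂)/(z₂ − z₁) = (0.3853·-3.75 − (-0.3319)·4.63)/0.7172 = 0.13.
Then σ = (x₂ − x₁)/(z₂ − z₁) = (4.63 − -3.75)/0.7172 = 11.68.
Precision τ = 1/σ² = 1/11.68² = 0.00732.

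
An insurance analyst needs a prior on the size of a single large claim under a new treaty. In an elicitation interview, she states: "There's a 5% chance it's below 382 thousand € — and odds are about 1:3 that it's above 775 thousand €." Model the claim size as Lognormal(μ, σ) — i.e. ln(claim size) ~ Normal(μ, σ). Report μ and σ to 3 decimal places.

μ ≈ 6.447, σ ≈ 0.305

If T ~ Lognormal(μ,σ) then ln T ~ Normal(μ,σ), so the p-quantile of ln T is μ + z_p·σ.
ln(382) = 5.945 and ln(775) = 6.653; z_{0.05} = -1.645, z_{0.75} = 0.6745.
σ = (6.653 − 5.945)/(0.6745 − (-1.645)) = 0.305.
μ = 5.945 − (-1.645)·0.305 = 6.447.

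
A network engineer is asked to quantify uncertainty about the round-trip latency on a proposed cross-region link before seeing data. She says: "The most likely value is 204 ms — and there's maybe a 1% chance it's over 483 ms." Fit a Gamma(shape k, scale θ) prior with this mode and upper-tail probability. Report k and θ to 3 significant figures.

k ≈ 7.39, θ ≈ 31.9

Gamma(k,θ) with k>1 has mode (k−1)θ, so θ = 204/(k−1).
Need P(X < 483) = 0.99 with θ tied to k this way. Start at k = 2, θ = 204: P(X<483) ≈ 0.684.
Too low — raise k to concentrate. Iterating converges to k ≈ 7.39.
Then θ = 204/(7.39−1) ≈ 31.9.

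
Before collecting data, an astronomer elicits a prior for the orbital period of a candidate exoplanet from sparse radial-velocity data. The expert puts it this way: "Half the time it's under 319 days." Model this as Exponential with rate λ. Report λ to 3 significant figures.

λ ≈ 0.00217

Exponential median = ln 2 / λ, so λ = ln 2 / 319.0 = 0.00217.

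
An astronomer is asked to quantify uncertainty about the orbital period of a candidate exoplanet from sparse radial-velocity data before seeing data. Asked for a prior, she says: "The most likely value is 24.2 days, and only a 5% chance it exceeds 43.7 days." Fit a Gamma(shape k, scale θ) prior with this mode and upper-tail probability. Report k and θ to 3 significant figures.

k ≈ 8.98, θ ≈ 3.03

Gamma(k,θ) with k>1 has mode (k−1)θ, so θ = 24.2/(k−1).
Need P(X < 43.7) = 0.95 with θ tied to k this way. Start at k = 2, θ = 24.2: P(X<43.7) ≈ 0.539.
Too low — raise k to concentrate. Iterating converges to k ≈ 8.98.
Then θ = 24.2/(8.98−1) ≈ 3.03.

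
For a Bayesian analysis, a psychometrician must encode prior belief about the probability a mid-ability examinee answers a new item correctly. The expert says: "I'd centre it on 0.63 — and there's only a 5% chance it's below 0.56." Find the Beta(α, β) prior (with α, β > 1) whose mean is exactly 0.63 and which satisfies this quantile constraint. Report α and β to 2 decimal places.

With mean 0.63 fixed, write α = 0.63s, β = 0.37s where s = α+β.
Need P(θ < 0.56) = 0.05 under Beta(0.63s, 0.37s). Normal approximation: (q−m)/√(m(1−m)/s) ≈ z_{0.05} = -1.64, so s ≈ 0.63·0.37·(-1.64)²/(0.56−0.63)² = 128.7.
At s = 128.7: P(θ<0.56) ≈ 0.052. Adjusting to match 0.05 gives s ≈ 132.01.
So α = 0.63·132.01 ≈ 83.17, β = 0.37·132.01 ≈ 48.84.

α ≈ 83.17, β ≈ 48.84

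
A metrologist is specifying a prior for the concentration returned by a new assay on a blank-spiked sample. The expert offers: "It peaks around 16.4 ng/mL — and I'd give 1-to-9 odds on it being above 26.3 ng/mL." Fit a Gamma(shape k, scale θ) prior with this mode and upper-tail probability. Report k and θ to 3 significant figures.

k ≈ 9.43, θ ≈ 1.95

Gamma(k,θ) with k>1 has mode (k−1)θ, so θ = 16.4/(k−1).
Need P(X < 26.3) = 0.9 with θ tied to k this way. Start at k = 2, θ = 16.4: P(X<26.3) ≈ 0.476.
Too low — raise k to concentrate. Iterating converges to k ≈ 9.43.
Then θ = 16.4/(9.43−1) ≈ 1.95.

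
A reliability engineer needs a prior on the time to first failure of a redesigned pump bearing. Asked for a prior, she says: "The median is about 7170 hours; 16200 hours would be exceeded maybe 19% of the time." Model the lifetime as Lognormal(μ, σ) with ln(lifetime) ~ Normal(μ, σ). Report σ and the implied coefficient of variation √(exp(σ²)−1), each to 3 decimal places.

σ ≈ 0.928, CV ≈ 1.170

If T ~ Lognormal(μ,σ) then ln T ~ Normal(μ,σ), so the p-quantile of ln T is μ + z_p·σ.
ln(7170) = 8.878 and ln(16200) = 9.693; z_{0.5} = 0, z_{0.81} = 0.8779.
σ = (9.693 − 8.878)/(0.8779 − (0)) = 0.928.
μ = 8.878 − (0)·0.928 = 8.878.
CV = √(exp(σ²)−1) = √(exp(0.8621)−1) = 1.170.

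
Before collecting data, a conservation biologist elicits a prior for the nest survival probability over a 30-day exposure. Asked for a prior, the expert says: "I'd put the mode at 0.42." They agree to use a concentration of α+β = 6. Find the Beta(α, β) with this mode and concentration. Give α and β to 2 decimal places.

α = 2.68, β = 3.32

For α,β > 1 the Beta mode is (α−1)/(α+β−2). With α+β = 6, the mode is (α−1)/4.
Set (α−1)/4 = 0.42 → α = 1 + 0.42·4 = 2.68.
β = 6 − α = 3.32.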